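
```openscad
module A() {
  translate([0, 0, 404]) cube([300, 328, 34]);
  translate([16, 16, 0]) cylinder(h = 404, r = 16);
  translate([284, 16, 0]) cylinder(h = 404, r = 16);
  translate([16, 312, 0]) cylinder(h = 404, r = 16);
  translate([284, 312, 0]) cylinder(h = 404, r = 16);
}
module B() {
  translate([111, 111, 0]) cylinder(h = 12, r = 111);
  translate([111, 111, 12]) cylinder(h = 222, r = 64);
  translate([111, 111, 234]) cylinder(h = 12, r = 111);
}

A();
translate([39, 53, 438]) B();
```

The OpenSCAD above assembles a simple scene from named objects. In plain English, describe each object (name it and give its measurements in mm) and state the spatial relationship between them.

A is a four-legged stool. The seat is 300×328 mm, 34 mm thick, top at z = 438 mm. It stands on four round legs, each 32 mm in diameter, from z = 0 to the seat underside, each leg's axis is inset half a diameter from the nearest pair of seat edges (so the leg's bounding box is flush with the corner).

B is a spool: two coaxial disc flanges of radius 111 mm and thickness 12 mm, joined by a core cylinder of radius 64 mm and height 222 mm. The lower flange rests on z = 0 and the three cylinders share a vertical axis.

The spool is on top of the stool, centred.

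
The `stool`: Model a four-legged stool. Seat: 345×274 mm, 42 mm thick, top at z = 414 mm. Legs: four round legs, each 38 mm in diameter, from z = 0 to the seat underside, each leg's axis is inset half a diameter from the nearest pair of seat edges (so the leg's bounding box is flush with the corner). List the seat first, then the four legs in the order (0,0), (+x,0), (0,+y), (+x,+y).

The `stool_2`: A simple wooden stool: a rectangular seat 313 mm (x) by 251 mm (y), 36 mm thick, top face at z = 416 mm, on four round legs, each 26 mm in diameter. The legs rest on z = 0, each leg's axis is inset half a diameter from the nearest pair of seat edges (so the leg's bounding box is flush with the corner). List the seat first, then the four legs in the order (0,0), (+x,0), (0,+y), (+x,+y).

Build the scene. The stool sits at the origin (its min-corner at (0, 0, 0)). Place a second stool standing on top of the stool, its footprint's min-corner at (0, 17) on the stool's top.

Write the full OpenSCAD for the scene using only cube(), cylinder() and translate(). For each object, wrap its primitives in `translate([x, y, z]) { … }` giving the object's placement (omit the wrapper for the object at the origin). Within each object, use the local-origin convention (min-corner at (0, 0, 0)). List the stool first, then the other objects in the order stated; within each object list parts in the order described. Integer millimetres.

translate([0, 0, 372]) cube([345, 274, 42]);
translate([19, 19, 0]) cylinder(h = 372, r = 19);
translate([326, 19, 0]) cylinder(h = 372, r = 19);
translate([19, 255, 0]) cylinder(h = 372, r = 19);
translate([326, 255, 0]) cylinder(h = 372, r = 19);
translate([0, 17, 414]) {
  translate([0, 0, 380]) cube([313, 251, 36]);
  translate([13, 13, 0]) cylinder(h = 380, r = 13);
  translate([300, 13, 0]) cylinder(h = 380, r = 13);
  translate([13, 238, 0]) cylinder(h = 380, r = 13);
  translate([300, 238, 0]) cylinder(h = 380, r = 13);
}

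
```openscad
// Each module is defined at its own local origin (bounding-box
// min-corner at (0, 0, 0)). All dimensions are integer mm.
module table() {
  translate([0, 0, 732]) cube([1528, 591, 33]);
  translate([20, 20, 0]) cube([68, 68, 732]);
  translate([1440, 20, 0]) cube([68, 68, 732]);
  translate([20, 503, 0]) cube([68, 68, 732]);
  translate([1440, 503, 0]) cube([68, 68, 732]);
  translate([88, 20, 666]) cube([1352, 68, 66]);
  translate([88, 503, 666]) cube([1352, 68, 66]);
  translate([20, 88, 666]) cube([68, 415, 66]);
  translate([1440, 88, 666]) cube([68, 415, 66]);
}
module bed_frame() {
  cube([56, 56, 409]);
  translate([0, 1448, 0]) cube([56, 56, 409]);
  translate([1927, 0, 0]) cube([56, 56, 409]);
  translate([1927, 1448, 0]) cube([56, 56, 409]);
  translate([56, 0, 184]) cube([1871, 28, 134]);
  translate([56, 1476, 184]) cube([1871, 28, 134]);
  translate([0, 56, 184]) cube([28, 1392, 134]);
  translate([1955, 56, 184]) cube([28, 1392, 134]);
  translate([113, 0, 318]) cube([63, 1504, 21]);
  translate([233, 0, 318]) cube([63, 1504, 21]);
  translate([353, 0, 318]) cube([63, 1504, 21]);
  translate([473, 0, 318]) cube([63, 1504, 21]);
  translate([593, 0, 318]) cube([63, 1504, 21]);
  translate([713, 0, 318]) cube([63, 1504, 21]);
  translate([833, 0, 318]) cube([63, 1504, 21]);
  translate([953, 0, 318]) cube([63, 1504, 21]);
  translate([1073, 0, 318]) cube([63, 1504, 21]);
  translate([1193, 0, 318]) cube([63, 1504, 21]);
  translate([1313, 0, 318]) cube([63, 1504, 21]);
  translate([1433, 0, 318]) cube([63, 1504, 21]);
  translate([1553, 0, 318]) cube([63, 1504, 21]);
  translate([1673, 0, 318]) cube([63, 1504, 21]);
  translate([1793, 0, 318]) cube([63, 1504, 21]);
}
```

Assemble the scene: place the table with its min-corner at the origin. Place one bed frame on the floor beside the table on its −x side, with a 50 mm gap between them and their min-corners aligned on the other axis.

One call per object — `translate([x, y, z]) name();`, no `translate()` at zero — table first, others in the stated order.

table();
translate([-2033, 0, 0]) bed_frame();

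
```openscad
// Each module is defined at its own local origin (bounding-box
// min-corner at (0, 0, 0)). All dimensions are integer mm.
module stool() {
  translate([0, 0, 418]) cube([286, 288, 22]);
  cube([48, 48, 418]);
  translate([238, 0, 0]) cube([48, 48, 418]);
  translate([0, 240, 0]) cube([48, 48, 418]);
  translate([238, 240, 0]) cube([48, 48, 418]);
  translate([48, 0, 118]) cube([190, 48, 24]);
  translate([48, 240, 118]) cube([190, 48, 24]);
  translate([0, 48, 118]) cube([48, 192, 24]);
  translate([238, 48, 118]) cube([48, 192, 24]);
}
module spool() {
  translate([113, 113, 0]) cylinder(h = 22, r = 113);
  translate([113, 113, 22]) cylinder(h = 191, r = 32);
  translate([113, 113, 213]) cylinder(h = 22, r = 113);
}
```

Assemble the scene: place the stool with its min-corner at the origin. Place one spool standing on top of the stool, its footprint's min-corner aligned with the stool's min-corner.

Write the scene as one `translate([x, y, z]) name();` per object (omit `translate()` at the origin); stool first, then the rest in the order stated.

stool();
translate([0, 0, 440]) spool();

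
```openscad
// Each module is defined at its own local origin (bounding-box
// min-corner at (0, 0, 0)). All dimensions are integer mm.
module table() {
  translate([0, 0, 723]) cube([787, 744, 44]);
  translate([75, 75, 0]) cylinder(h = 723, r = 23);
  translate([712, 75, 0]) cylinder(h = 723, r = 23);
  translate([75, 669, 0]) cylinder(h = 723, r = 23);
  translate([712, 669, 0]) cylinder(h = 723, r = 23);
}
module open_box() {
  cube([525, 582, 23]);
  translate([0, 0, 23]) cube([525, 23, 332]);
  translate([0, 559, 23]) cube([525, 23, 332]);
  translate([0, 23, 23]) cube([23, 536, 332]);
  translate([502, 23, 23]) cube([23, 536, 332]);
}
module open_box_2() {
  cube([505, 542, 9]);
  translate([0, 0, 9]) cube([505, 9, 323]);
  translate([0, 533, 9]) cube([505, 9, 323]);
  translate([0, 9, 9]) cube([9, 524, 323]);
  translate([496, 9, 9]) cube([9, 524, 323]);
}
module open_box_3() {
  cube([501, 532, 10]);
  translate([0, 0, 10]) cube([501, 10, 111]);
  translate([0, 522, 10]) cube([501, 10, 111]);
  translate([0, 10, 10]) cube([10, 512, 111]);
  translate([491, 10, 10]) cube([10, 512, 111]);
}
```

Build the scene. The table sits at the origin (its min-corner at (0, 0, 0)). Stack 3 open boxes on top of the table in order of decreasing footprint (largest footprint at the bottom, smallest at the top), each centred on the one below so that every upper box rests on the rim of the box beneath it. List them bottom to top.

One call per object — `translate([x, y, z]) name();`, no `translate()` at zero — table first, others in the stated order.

table();
translate([131, 81, 767]) open_box();
translate([141, 101, 1122]) open_box_2();
translate([143, 106, 1454]) open_box_3();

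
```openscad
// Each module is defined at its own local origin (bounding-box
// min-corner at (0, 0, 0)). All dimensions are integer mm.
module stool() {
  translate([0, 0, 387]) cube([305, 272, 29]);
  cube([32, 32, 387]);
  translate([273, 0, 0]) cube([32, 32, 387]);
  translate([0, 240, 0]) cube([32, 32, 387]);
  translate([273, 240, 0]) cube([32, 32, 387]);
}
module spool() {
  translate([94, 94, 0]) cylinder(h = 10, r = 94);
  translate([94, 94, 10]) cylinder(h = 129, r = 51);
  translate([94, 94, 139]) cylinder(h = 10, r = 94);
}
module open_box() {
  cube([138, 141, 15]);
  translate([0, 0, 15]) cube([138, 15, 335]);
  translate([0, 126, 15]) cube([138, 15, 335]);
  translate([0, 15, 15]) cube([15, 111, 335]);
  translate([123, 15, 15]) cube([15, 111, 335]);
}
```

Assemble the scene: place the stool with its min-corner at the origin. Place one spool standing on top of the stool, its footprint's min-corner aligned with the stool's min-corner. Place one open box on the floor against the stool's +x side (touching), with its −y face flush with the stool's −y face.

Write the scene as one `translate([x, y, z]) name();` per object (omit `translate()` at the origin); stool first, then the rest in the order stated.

stool();
translate([0, 0, 416]) spool();
translate([305, 0, 0]) open_box();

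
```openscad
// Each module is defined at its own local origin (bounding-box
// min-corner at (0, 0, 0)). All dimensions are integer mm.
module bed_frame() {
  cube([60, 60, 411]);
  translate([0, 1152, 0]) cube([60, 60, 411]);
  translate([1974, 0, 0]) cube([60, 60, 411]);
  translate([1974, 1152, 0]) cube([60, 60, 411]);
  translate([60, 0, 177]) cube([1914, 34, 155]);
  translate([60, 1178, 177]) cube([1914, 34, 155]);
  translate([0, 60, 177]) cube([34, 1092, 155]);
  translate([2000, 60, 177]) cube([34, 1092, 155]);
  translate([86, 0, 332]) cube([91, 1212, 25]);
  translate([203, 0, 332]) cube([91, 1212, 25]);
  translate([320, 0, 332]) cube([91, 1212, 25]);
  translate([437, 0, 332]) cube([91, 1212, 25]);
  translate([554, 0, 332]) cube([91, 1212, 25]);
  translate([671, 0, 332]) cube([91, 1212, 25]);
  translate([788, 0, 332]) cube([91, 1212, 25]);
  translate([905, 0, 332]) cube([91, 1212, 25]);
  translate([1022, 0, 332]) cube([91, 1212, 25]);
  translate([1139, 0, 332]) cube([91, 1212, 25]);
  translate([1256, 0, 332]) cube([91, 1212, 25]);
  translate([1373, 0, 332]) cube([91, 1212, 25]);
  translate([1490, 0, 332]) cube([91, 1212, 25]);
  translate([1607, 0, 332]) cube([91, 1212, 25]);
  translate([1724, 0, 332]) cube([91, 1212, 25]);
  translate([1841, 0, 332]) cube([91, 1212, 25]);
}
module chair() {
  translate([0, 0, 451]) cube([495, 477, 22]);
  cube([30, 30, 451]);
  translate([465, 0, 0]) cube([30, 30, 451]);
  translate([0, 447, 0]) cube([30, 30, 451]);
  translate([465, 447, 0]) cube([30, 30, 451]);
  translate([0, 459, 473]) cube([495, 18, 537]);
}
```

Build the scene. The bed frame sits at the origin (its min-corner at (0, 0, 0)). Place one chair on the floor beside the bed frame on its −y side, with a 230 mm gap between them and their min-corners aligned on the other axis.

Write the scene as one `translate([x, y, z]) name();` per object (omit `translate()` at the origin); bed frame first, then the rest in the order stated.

bed_frame();
translate([0, -707, 0]) chair();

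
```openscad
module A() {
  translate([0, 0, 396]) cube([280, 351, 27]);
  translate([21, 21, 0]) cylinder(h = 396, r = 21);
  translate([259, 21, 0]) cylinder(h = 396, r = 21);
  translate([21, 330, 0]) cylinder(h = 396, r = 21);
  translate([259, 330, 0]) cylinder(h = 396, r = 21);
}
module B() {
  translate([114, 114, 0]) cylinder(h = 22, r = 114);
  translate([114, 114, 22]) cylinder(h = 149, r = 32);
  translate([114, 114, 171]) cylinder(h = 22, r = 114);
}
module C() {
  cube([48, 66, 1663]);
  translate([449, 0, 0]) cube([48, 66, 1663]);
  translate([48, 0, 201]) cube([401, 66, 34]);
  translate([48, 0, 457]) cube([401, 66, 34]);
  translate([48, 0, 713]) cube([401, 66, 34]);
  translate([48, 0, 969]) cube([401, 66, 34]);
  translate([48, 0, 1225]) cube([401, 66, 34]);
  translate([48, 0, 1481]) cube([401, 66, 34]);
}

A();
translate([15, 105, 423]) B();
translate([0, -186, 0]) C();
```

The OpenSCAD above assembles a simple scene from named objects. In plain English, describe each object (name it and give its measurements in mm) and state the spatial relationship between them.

A is a four-legged stool. The seat is 280×351 mm, 27 mm thick, top at z = 423 mm. It stands on four round legs, each 42 mm in diameter, from z = 0 to the seat underside, each leg's axis is inset half a diameter from the nearest pair of seat edges (so the leg's bounding box is flush with the corner).

B is a spool: two coaxial disc flanges of radius 114 mm and thickness 22 mm, joined by a core cylinder of radius 32 mm and height 149 mm. The lower flange rests on z = 0 and the three cylinders share a vertical axis.

C is a wooden ladder with two side rails of 48×66 mm section and 1663 mm height, set 497 mm apart overall. Between them run 6 rectangular rungs (66 mm deep, 34 mm thick), front faces flush with the rails' −y face. The bottom of the first rung is 201 mm above the floor and each subsequent rung is 256 mm higher than the one below.

The spool is on top of the stool. The ladder is on the floor beside the stool on its −y side.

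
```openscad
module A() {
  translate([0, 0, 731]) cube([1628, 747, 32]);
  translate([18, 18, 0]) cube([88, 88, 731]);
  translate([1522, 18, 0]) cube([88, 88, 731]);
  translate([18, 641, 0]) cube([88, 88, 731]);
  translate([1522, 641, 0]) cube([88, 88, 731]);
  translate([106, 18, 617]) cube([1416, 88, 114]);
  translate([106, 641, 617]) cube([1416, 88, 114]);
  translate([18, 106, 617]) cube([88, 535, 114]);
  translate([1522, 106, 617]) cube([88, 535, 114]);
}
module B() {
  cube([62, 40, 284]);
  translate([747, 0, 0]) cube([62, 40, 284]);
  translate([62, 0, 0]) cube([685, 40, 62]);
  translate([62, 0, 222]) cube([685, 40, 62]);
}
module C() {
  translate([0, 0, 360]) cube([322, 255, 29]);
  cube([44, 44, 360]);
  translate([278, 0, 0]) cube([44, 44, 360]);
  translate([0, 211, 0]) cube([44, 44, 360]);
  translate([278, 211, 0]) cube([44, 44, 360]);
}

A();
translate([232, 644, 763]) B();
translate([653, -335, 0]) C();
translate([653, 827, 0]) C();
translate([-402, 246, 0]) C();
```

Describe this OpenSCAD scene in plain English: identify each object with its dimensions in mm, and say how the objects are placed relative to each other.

A is a table: top 1628 mm (x) × 747 mm (y), 32 mm thick, upper face at z = 763 mm, on four 88×88 mm square legs, each inset 18 mm from the nearest pair of top edges, running from z = 0 to the bottom of the top. Four apron rails, 88 mm thick and 114 mm tall, run between adjacent legs with their top edges flush with the underside of the top and their outer faces flush with the legs' outer faces.

B is a picture frame with a 685×160 mm rectangular opening (x by z) and a uniform 62 mm border on every side. Frame depth is 40 mm along y. It is built from two vertical stiles running the full outside height and two horizontal rails spanning the gap between the stiles.

C is a simple wooden stool: a rectangular seat 322 mm (x) by 255 mm (y), 29 mm thick, top face at z = 389 mm, on four square legs, each 44×44 mm in cross-section. The legs rest on z = 0, each flush with a corner of the seat.

The picture frame is on top of the table. Three stools sit around the table at the −y, +y, −x sides.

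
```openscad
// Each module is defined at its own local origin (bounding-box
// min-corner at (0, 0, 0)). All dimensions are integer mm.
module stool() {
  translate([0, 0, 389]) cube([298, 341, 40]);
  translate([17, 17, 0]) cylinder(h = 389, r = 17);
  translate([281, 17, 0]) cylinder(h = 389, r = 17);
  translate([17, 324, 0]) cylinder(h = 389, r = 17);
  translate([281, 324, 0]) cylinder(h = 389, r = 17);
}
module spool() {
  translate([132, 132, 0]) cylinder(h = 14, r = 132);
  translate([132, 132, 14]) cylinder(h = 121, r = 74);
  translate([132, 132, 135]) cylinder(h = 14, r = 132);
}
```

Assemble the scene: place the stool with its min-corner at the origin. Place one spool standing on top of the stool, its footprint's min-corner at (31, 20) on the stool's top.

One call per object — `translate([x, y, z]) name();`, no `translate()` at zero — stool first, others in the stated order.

stool();
translate([31, 20, 429]) spool();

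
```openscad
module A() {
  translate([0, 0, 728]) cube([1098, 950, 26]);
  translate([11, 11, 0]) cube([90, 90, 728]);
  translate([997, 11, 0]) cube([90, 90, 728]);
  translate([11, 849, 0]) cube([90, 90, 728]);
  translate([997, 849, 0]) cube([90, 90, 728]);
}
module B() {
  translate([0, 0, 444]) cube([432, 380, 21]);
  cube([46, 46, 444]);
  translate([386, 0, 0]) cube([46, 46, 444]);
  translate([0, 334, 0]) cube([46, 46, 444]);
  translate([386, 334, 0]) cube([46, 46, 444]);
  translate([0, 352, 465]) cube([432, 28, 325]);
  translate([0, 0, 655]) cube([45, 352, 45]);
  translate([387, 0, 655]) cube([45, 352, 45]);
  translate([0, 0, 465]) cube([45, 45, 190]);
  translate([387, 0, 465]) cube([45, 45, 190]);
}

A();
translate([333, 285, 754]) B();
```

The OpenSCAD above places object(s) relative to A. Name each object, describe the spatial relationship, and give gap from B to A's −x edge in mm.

A is a table. B is a chair. The chair is on top of the table, centred. The gap from the chair to the table's −x edge is 333 mm.

The chair's min-x is at 333; the table's min-x is 0; gap = 333 mm.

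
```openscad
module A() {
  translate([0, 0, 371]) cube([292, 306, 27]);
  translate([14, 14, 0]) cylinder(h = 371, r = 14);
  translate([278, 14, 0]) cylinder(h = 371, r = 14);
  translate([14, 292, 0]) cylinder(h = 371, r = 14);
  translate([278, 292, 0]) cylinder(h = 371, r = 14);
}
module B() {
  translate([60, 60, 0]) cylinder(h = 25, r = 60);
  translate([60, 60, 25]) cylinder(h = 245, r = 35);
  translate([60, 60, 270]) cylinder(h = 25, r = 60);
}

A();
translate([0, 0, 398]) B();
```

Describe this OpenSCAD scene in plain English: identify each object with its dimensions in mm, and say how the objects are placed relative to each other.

A is a four-legged stool. The seat is 292×306 mm, 27 mm thick, top at z = 398 mm. It stands on four round legs, each 28 mm in diameter, from z = 0 to the seat underside, each leg's axis is inset half a diameter from the nearest pair of seat edges (so the leg's bounding box is flush with the corner).

B is a spool: two coaxial disc flanges of radius 60 mm and thickness 25 mm, joined by a core cylinder of radius 35 mm and height 245 mm. The lower flange rests on z = 0 and the three cylinders share a vertical axis.

The spool is on top of the stool.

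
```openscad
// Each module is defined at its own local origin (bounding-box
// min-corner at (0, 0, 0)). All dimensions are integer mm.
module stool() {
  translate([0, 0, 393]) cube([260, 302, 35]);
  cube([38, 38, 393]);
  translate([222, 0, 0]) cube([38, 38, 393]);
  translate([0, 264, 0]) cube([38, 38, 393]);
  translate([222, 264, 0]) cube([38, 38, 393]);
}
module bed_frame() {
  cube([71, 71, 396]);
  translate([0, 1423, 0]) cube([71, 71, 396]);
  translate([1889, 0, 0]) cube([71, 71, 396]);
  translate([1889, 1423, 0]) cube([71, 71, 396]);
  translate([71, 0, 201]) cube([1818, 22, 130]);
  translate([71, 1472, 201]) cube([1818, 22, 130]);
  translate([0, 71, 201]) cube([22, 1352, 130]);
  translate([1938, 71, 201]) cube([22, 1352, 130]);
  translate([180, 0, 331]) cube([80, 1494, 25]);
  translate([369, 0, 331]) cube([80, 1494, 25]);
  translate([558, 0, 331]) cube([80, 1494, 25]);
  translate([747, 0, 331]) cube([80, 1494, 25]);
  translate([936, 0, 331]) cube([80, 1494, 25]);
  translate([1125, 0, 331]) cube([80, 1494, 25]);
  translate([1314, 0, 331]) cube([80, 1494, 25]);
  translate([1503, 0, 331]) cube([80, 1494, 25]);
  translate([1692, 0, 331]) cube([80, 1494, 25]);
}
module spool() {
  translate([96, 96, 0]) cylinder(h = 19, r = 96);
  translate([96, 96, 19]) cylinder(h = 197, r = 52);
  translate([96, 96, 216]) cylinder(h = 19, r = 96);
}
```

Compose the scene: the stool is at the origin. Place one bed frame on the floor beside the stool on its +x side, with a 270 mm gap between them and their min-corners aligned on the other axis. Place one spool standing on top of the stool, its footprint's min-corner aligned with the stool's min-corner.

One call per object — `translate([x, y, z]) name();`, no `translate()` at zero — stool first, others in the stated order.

stool();
translate([530, 0, 0]) bed_frame();
translate([0, 0, 428]) spool();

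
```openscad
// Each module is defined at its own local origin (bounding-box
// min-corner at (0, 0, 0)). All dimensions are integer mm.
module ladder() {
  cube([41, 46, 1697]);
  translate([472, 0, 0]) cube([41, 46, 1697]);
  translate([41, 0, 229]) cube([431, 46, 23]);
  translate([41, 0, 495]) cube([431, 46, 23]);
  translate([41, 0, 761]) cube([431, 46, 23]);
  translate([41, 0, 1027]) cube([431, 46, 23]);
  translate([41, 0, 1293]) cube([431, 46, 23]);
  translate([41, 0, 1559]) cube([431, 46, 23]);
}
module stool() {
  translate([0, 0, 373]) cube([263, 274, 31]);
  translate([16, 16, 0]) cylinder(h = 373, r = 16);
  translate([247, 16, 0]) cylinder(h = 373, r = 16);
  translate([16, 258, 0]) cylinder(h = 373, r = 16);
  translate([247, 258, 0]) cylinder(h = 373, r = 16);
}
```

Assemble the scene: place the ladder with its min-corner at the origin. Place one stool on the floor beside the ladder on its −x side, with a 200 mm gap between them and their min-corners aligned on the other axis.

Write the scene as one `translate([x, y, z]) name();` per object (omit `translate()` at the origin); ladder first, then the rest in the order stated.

ladder();
translate([-463, 0, 0]) stool();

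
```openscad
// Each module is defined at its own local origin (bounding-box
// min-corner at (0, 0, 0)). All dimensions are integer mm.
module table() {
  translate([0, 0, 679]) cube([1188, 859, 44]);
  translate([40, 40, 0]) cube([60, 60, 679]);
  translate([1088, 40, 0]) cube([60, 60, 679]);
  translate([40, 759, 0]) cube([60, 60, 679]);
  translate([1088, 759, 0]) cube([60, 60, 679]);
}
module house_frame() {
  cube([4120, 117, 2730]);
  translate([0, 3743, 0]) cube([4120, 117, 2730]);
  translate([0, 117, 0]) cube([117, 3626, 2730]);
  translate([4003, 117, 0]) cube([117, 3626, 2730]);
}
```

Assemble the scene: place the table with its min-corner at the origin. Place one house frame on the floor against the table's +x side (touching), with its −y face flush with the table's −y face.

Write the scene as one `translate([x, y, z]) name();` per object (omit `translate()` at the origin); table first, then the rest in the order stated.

table();
translate([1188, 0, 0]) house_frame();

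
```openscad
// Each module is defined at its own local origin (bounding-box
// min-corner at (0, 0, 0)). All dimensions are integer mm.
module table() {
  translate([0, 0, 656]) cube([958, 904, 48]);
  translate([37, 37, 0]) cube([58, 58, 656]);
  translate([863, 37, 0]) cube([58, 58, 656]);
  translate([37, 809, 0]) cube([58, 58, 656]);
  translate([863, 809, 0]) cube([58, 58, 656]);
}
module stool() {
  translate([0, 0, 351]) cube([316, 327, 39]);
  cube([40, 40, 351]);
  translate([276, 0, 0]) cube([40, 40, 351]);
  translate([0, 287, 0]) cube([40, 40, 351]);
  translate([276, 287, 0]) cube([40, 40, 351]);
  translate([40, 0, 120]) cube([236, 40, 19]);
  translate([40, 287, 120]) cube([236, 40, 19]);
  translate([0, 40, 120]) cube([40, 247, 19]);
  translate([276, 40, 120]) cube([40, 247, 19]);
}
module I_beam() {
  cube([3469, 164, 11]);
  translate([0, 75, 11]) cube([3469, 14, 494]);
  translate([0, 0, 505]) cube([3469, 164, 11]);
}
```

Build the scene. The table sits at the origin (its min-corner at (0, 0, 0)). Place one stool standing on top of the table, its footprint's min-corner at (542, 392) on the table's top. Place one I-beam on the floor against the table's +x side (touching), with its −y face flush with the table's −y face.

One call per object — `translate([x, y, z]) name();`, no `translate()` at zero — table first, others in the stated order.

table();
translate([542, 392, 704]) stool();
translate([958, 0, 0]) I_beam();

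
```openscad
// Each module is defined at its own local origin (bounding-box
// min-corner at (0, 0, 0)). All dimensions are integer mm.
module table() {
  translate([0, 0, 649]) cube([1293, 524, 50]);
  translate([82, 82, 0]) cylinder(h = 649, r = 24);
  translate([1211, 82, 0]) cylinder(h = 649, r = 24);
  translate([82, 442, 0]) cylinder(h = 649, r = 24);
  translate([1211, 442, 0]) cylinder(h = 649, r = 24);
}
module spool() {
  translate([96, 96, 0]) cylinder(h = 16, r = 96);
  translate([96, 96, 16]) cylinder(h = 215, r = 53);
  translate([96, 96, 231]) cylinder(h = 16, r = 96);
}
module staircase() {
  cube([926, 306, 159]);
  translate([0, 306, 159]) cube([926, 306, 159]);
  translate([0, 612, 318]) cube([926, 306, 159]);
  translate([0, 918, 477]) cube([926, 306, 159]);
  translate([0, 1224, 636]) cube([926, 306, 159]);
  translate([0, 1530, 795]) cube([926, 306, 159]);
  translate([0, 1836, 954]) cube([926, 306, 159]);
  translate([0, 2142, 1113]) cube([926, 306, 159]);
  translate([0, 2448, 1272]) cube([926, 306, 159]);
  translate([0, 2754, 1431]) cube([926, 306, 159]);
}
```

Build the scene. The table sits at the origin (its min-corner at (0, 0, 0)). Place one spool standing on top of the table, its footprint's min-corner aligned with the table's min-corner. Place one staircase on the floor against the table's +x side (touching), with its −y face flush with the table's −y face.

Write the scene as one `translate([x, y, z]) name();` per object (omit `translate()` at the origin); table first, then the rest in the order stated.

table();
translate([0, 0, 699]) spool();
translate([1293, 0, 0]) staircase();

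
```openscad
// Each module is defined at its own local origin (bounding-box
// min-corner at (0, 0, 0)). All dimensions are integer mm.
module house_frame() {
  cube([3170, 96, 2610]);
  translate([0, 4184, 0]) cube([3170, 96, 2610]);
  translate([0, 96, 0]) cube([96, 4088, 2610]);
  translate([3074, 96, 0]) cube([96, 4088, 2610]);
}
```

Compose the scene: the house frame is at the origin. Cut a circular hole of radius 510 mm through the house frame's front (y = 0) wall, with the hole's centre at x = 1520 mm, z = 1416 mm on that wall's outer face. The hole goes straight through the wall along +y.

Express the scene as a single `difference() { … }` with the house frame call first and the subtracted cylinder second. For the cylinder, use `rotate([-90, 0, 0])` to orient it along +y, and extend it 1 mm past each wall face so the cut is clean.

difference() {
  house_frame();
  translate([1520, -1, 1416]) rotate([-90, 0, 0]) cylinder(h = 98, r = 510);
}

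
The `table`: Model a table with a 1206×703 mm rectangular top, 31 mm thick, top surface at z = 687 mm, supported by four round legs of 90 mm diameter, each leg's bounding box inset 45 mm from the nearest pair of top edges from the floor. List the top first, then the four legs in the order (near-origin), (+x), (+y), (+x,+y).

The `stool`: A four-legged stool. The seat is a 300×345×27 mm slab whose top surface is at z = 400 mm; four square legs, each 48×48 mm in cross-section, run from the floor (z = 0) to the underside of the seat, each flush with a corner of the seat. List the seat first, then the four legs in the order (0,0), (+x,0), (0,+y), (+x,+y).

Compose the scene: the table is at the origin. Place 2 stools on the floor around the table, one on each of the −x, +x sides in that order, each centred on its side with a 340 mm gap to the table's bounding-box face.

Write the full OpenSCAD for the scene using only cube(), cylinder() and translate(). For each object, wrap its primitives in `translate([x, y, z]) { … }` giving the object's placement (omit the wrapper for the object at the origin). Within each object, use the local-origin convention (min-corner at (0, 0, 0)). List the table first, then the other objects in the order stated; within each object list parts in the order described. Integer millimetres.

translate([0, 0, 656]) cube([1206, 703, 31]);
translate([90, 90, 0]) cylinder(h = 656, r = 45);
translate([1116, 90, 0]) cylinder(h = 656, r = 45);
translate([90, 613, 0]) cylinder(h = 656, r = 45);
translate([1116, 613, 0]) cylinder(h = 656, r = 45);
translate([-640, 179, 0]) {
  translate([0, 0, 373]) cube([300, 345, 27]);
  cube([48, 48, 373]);
  translate([252, 0, 0]) cube([48, 48, 373]);
  translate([0, 297, 0]) cube([48, 48, 373]);
  translate([252, 297, 0]) cube([48, 48, 373]);
}
translate([1546, 179, 0]) {
  translate([0, 0, 373]) cube([300, 345, 27]);
  cube([48, 48, 373]);
  translate([252, 0, 0]) cube([48, 48, 373]);
  translate([0, 297, 0]) cube([48, 48, 373]);
  translate([252, 297, 0]) cube([48, 48, 373]);
}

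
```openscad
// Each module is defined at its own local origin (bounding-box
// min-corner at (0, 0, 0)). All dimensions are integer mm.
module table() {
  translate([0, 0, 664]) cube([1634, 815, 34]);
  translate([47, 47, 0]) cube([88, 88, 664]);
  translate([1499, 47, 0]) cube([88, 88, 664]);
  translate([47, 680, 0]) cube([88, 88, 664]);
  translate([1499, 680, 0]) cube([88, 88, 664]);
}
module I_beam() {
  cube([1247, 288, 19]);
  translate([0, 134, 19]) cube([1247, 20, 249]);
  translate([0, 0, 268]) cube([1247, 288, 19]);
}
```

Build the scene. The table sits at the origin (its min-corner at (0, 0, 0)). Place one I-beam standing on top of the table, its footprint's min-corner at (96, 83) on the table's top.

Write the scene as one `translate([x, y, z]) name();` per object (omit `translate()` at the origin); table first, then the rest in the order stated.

table();
translate([96, 83, 698]) I_beam();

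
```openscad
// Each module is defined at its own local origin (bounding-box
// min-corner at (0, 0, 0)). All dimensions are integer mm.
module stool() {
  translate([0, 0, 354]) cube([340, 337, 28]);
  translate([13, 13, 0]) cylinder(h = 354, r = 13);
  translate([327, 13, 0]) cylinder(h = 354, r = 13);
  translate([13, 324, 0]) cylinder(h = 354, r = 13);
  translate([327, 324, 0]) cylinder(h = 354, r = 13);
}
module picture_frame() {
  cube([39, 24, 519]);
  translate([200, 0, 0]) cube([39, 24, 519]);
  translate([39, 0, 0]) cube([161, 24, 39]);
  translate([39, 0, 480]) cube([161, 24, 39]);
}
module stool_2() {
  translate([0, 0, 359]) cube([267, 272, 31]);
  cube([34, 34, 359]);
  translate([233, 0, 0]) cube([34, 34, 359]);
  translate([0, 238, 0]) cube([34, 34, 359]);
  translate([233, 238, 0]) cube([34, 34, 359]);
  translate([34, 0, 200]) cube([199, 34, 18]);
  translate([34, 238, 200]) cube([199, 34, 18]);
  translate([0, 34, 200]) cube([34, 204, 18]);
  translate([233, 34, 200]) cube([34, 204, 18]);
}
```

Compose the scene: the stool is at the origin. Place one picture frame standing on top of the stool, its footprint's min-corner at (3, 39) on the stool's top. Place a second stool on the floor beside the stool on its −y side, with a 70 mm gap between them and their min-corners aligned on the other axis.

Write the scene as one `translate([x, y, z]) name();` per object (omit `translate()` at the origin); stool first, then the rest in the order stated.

stool();
translate([3, 39, 382]) picture_frame();
translate([0, -342, 0]) stool_2();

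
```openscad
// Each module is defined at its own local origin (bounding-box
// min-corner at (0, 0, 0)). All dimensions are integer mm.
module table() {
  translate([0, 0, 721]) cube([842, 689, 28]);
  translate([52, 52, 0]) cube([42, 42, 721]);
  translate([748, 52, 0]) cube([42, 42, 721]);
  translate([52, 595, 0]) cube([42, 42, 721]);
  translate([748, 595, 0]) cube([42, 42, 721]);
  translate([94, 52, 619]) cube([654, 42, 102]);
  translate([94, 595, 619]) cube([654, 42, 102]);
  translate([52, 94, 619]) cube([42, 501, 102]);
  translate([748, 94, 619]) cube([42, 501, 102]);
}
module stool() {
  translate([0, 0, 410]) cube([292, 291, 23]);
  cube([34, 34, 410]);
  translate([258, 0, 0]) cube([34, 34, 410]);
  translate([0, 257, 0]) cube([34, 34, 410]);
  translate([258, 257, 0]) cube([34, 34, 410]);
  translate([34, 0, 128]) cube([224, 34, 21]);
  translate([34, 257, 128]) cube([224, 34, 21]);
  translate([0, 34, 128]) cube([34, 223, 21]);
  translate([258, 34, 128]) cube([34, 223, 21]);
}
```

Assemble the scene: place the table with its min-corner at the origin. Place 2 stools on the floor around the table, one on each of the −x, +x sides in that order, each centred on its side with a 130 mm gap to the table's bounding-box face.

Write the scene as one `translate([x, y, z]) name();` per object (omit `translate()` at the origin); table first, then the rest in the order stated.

table();
translate([-422, 199, 0]) stool();
translate([972, 199, 0]) stool();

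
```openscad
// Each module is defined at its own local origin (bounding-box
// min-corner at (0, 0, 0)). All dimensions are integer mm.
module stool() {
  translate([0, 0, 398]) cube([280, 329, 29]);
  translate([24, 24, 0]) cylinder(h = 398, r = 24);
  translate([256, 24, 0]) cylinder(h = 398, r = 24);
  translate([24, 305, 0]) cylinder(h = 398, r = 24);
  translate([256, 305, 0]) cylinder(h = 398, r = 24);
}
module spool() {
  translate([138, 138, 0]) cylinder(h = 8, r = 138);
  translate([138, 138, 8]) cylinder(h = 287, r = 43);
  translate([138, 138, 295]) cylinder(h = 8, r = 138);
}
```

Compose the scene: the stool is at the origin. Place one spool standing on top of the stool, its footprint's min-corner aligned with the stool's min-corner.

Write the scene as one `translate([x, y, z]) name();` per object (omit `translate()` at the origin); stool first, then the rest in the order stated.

stool();
translate([0, 0, 427]) spool();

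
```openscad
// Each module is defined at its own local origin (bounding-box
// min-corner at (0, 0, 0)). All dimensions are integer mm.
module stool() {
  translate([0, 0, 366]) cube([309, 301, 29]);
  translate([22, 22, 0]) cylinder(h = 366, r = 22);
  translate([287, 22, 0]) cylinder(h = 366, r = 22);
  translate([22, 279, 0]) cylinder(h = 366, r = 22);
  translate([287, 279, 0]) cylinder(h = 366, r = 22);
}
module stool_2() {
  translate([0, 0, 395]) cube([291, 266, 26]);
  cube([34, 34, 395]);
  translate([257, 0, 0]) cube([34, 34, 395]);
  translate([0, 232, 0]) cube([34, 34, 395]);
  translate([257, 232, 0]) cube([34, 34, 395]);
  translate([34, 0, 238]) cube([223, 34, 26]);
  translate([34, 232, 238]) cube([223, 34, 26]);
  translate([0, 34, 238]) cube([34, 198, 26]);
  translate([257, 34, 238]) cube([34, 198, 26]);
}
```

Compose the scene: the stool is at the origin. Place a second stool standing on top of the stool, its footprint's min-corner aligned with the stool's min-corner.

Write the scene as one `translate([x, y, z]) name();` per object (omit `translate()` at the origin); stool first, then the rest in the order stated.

stool();
translate([0, 0, 395]) stool_2();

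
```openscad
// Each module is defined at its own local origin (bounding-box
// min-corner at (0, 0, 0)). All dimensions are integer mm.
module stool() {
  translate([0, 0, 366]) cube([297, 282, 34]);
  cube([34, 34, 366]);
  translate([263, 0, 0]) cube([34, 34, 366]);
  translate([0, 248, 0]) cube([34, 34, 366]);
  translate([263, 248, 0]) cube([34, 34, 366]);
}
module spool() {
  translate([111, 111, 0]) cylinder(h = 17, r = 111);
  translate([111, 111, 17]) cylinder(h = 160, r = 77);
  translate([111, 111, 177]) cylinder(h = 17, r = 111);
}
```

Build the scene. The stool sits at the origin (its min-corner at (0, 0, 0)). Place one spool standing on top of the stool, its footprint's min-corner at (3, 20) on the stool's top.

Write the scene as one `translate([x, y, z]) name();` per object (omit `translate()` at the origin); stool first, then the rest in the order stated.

stool();
translate([3, 20, 400]) spool();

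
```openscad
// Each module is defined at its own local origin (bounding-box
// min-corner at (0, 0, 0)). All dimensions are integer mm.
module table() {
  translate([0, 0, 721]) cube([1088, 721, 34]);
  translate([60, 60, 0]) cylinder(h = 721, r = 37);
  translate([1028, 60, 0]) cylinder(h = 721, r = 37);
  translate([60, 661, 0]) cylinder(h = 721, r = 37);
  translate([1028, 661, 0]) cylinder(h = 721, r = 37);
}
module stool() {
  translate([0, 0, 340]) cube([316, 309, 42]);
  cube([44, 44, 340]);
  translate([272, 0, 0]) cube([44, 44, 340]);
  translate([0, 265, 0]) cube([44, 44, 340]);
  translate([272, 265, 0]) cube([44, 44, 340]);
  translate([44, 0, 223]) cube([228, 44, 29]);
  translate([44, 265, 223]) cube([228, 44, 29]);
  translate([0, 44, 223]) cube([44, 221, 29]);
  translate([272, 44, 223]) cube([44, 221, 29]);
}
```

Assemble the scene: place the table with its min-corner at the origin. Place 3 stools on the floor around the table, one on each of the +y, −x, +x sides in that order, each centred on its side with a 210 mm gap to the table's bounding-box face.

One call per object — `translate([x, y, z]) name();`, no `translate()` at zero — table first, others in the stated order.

table();
translate([386, 931, 0]) stool();
translate([-526, 206, 0]) stool();
translate([1298, 206, 0]) stool();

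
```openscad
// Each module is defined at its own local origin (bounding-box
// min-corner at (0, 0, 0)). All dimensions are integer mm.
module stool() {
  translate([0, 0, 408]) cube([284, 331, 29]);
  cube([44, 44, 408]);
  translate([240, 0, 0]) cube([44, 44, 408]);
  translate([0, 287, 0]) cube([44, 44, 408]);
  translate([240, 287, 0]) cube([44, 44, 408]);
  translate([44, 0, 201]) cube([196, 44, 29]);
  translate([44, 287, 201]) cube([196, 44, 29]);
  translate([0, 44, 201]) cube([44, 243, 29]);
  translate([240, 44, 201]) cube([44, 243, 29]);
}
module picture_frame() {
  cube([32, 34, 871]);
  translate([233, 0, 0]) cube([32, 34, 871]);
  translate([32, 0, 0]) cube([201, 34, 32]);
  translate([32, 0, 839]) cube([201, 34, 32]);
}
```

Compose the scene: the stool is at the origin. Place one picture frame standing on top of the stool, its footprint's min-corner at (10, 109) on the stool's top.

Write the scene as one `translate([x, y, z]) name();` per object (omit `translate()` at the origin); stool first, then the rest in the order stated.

stool();
translate([10, 109, 437]) picture_frame();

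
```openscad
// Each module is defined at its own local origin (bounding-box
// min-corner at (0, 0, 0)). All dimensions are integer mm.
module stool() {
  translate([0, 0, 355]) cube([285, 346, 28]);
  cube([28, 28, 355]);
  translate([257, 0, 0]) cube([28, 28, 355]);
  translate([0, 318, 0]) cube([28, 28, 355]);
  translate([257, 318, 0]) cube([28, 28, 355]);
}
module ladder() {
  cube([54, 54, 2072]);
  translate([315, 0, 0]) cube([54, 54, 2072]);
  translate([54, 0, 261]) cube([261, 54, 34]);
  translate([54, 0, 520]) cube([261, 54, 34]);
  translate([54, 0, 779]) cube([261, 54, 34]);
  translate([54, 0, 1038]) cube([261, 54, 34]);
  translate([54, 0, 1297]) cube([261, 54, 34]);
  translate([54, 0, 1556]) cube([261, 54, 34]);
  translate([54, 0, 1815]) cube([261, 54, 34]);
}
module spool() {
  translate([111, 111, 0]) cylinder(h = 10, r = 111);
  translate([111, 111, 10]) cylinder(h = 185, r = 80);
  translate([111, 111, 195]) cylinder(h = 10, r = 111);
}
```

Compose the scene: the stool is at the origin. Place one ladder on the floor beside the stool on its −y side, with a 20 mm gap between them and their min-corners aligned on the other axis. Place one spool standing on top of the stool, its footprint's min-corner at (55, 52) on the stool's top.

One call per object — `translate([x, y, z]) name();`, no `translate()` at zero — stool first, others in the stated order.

stool();
translate([0, -74, 0]) ladder();
translate([55, 52, 383]) spool();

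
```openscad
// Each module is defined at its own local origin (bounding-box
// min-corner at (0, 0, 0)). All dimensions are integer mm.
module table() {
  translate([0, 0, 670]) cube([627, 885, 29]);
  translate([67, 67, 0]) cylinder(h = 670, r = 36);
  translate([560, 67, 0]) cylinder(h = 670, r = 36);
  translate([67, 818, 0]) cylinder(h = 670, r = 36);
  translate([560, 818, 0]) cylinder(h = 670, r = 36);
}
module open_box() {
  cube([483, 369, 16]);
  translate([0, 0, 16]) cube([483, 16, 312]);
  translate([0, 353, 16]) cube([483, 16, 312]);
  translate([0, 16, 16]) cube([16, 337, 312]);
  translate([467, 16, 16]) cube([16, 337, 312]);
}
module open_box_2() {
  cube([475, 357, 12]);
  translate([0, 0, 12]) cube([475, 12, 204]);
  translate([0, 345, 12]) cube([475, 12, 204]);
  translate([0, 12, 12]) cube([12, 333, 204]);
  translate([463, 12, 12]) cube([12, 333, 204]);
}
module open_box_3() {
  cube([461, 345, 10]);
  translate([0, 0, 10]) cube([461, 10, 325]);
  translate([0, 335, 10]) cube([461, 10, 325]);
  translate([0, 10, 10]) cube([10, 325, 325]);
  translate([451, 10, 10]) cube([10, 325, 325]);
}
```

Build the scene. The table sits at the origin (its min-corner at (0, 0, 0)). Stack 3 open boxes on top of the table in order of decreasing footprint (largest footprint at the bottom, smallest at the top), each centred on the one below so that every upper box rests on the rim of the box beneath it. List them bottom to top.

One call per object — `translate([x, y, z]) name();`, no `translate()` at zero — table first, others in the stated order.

table();
translate([72, 258, 699]) open_box();
translate([76, 264, 1027]) open_box_2();
translate([83, 270, 1243]) open_box_3();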